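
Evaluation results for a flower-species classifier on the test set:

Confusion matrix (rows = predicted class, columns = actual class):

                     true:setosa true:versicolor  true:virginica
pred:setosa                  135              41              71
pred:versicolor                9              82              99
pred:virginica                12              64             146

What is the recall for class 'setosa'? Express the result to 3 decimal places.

0.865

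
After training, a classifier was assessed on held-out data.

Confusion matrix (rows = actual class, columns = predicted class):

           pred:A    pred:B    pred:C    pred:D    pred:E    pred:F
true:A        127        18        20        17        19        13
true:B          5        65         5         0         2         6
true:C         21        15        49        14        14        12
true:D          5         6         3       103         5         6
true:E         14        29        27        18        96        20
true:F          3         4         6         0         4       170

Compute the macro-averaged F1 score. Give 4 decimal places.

0.6293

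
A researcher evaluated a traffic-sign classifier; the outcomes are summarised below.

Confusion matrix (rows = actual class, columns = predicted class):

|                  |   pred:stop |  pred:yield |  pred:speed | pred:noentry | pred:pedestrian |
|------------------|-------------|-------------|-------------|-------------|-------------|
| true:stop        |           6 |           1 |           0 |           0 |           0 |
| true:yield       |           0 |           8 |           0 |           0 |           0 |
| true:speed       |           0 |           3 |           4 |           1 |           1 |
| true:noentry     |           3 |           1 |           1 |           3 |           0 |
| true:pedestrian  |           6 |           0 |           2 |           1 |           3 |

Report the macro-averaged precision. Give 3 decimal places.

0.587

Per-class precision (TP/(TP+FP)):
  stop: TP=6, FP=0+0+3+6=9 → 6/15 = 0.4000
  yield: TP=8, FP=1+3+1+0=5 → 8/13 = 0.6154
  speed: TP=4, FP=0+0+1+2=3 → 4/7 = 0.5714
  noentry: TP=3, FP=0+0+1+1=2 → 3/5 = 0.6000
  pedestrian: TP=3, FP=0+0+1+0=1 → 3/4 = 0.7500
Macro-precision = mean = (0.4000 + 0.6154 + 0.5714 + 0.6000 + 0.7500) / 5 = 0.587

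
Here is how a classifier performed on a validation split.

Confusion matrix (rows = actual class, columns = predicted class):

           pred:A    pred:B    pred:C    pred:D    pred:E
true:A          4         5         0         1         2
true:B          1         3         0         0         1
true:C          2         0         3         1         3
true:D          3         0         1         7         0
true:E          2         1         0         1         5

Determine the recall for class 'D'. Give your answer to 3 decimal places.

0.636

Take TP from the diagonal, FP from the rest of the 'D' prediction marginal, FN from the rest of the 'D' actual marginal.
recall = TP/(TP+FN).
D: TP=7, FN=3+0+1+0=4 → 7/11 = 0.6364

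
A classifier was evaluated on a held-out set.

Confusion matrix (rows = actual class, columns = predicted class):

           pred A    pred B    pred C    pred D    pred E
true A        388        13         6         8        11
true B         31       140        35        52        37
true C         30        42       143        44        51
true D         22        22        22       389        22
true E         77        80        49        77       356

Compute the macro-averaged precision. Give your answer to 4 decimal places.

0.6338

Per-class precision (TP/(TP+FP)):
  A: TP=388, FP=31+30+22+77=160 → 388/548 = 0.70803
  B: TP=140, FP=13+42+22+80=157 → 140/297 = 0.47138
  C: TP=143, FP=6+35+22+49=112 → 143/255 = 0.56078
  D: TP=389, FP=8+52+44+77=181 → 389/570 = 0.68246
  E: TP=356, FP=11+37+51+22=121 → 356/477 = 0.74633
Macro-precision = mean = (0.70803 + 0.47138 + 0.56078 + 0.68246 + 0.74633) / 5 = 0.6338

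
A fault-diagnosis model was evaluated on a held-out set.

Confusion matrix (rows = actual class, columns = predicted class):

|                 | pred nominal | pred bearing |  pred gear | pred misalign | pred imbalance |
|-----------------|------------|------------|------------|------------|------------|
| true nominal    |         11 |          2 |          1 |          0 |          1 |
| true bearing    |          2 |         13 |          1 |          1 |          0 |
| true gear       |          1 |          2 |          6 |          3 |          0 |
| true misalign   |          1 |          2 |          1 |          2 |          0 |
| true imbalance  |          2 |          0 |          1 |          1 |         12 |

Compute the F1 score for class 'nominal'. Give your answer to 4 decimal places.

Treat 'nominal' as positive and all other classes as negative.
F1 score = 2·TP/(2·TP+FP+FN).
nominal: TP=11, FP=2+1+1+2=6, FN=2+1+0+1=4 → 22/32 = 0.68750

0.6875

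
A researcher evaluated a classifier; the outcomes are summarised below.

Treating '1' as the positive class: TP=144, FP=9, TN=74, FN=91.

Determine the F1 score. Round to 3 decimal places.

0.742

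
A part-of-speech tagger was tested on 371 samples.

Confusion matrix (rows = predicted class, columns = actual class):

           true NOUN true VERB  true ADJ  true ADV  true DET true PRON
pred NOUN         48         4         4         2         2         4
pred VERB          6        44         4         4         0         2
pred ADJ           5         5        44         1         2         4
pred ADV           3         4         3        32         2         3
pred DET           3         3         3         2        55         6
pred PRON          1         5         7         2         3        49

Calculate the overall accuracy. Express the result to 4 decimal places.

0.7332

Accuracy = trace / total = (48+44+44+32+55+49=272) / 371 = 272/371 = 0.7332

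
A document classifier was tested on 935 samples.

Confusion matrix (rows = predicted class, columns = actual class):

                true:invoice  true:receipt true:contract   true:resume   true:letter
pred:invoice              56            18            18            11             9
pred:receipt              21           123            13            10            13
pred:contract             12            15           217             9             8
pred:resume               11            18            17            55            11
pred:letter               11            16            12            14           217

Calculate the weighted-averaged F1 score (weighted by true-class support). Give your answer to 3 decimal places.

Per-class F1 score (2·TP/(2·TP+FP+FN)):
  invoice: TP=56, FP=18+18+11+9=56, FN=21+12+11+11=55 → 112/223 = 0.5022
  receipt: TP=123, FP=21+13+10+13=57, FN=18+15+18+16=67 → 246/370 = 0.6649
  contract: TP=217, FP=12+15+9+8=44, FN=18+13+17+12=60 → 434/538 = 0.8067
  resume: TP=55, FP=11+18+17+11=57, FN=11+10+9+14=44 → 110/211 = 0.5213
  letter: TP=217, FP=11+16+12+14=53, FN=9+13+8+11=41 → 434/528 = 0.8220
Weighted-F1 score = Σ (supportᵢ/N)·F1 scoreᵢ with N=935: (111/935)·0.5022 + (190/935)·0.6649 + (277/935)·0.8067 + (99/935)·0.5213 + (258/935)·0.8220 = 0.716

0.716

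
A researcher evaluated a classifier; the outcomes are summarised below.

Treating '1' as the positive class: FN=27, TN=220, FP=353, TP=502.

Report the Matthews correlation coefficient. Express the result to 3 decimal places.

0.399

MCC = (TP·TN − FP·FN) / √((TP+FP)(TP+FN)(TN+FP)(TN+FN))
Numerator = 502·220 − 353·27 = 100909
Denominator = √(855·529·573·247) = √64013763645 = 253009.4141
MCC = 100909 / 253009.4141 = 0.399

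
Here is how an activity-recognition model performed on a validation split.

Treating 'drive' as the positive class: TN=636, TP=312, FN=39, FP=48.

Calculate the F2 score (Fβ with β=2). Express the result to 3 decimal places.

Fβ = (1+β²)·TP / ((1+β²)·TP + β²·FN + FP), with β²=4
= 5·312 / (5·312 + 4·39 + 48) = 0.884

0.884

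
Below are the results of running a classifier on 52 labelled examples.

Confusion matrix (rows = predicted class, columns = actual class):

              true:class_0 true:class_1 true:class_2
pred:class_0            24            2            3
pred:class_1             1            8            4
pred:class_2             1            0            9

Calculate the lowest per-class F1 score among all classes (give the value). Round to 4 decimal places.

0.6923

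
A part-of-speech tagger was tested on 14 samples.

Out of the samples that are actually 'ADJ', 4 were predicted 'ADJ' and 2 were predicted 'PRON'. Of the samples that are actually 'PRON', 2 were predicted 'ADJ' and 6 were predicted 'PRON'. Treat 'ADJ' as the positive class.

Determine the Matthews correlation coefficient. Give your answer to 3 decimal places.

0.417

MCC = (TP·TN − FP·FN) / √((TP+FP)(TP+FN)(TN+FP)(TN+FN))
Numerator = 4·6 − 2·2 = 20
Denominator = √(6·6·8·8) = √2304 = 48.0000
MCC = 20 / 48.0000 = 0.417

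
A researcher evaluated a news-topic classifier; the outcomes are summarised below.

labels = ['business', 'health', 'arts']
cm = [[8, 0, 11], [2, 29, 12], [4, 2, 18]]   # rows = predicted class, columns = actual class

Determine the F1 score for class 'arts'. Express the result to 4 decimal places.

F1 score = 2·TP/(2·TP+FP+FN).
arts: TP=18, FP=4+2=6, FN=11+12=23 → 36/65 = 0.55385

0.5538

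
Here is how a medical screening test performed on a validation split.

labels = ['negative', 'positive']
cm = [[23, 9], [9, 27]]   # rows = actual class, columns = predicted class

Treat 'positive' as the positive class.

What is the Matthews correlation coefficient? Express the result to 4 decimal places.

0.4688

MCC = (TP·TN − FP·FN) / √((TP+FP)(TP+FN)(TN+FP)(TN+FN))
Numerator = 27·23 − 9·9 = 540
Denominator = √(36·36·32·32) = √1327104 = 1152.0000
MCC = 540 / 1152.0000 = 0.4688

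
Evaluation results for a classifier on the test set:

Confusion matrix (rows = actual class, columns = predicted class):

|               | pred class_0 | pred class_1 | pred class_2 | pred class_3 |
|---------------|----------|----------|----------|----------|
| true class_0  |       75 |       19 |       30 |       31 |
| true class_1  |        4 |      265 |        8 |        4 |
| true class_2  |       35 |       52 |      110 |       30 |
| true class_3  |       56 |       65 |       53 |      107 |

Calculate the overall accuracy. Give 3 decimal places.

0.590

Accuracy = trace / total = (75+265+110+107=557) / 944 = 557/944 = 0.590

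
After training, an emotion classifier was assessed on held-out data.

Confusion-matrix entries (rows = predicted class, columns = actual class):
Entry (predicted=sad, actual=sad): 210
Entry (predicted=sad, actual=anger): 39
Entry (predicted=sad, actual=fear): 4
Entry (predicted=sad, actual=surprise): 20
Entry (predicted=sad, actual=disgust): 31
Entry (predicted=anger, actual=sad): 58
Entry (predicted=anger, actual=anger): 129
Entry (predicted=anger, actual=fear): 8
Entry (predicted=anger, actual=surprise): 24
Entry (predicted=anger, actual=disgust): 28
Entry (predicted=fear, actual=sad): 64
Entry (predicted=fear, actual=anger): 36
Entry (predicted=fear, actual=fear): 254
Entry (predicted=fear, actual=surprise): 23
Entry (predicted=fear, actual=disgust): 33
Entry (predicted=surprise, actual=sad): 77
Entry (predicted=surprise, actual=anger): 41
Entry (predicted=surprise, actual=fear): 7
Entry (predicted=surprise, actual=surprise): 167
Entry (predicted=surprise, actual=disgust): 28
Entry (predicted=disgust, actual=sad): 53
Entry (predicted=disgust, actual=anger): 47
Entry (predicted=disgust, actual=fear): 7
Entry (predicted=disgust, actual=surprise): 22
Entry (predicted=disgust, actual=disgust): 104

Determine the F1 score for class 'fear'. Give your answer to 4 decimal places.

Take TP from the diagonal, FP from the rest of the 'fear' prediction marginal, FN from the rest of the 'fear' actual marginal.
F1 score = 2·TP/(2·TP+FP+FN).
fear: TP=254, FP=64+36+23+33=156, FN=4+8+7+7=26 → 508/690 = 0.73623

0.7362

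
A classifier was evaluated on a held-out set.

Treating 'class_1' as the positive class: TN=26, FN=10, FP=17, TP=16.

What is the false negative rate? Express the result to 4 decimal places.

0.3846

FNR = FN/(FN+TP) = 10/(10+16) = 0.3846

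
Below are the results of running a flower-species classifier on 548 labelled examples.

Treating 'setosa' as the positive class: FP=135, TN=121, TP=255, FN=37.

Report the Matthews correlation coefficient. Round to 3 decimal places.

MCC = (TP·TN − FP·FN) / √((TP+FP)(TP+FN)(TN+FP)(TN+FN))
Numerator = 255·121 − 135·37 = 25860
Denominator = √(390·292·256·158) = √4606218240 = 67869.1258
MCC = 25860 / 67869.1258 = 0.381

0.381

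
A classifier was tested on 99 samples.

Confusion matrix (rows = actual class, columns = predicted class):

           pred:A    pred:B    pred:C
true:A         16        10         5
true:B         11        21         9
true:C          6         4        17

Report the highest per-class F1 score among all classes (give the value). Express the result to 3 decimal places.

0.586

Per-class F1 score (2·TP/(2·TP+FP+FN)):
  A: TP=16, FP=11+6=17, FN=10+5=15 → 32/64 = 0.5000
  B: TP=21, FP=10+4=14, FN=11+9=20 → 42/76 = 0.5526
  C: TP=17, FP=5+9=14, FN=6+4=10 → 34/58 = 0.5862
Highest is class 'C' with F1 score = 0.586.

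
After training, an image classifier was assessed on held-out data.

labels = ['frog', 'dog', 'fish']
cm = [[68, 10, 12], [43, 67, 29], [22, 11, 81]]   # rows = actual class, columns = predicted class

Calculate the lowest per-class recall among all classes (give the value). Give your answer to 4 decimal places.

0.4820

Per-class recall (TP/(TP+FN)):
  frog: TP=68, FN=10+12=22 → 68/90 = 0.75556
  dog: TP=67, FN=43+29=72 → 67/139 = 0.48201
  fish: TP=81, FN=22+11=33 → 81/114 = 0.71053
Lowest is class 'dog' with recall = 0.4820.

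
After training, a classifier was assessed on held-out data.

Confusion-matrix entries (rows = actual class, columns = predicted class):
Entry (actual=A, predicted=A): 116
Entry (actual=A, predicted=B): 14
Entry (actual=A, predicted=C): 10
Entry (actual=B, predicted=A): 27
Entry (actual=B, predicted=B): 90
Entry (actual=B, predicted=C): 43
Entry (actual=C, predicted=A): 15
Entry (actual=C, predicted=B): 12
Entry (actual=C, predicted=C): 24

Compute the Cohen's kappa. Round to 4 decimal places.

0.4596

Observed agreement pₒ = trace/N = 230/351 = 0.65527
Expected agreement pₑ = Σ (rowᵢ·colᵢ)/N² = (140·158 + 160·116 + 51·77)/351² = 0.36207
κ = (pₒ − pₑ)/(1 − pₑ) = (0.65527 − 0.36207)/(1 − 0.36207) = 0.4596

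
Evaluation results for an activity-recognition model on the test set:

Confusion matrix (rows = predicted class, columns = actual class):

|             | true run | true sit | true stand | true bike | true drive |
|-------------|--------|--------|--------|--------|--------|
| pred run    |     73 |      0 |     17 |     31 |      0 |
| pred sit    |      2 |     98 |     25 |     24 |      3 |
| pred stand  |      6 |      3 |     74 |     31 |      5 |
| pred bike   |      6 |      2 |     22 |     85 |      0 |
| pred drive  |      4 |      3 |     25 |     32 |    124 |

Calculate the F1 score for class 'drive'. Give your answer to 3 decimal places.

0.775

F1 score = 2·TP/(2·TP+FP+FN).
drive: TP=124, FP=4+3+25+32=64, FN=0+3+5+0=8 → 248/320 = 0.7750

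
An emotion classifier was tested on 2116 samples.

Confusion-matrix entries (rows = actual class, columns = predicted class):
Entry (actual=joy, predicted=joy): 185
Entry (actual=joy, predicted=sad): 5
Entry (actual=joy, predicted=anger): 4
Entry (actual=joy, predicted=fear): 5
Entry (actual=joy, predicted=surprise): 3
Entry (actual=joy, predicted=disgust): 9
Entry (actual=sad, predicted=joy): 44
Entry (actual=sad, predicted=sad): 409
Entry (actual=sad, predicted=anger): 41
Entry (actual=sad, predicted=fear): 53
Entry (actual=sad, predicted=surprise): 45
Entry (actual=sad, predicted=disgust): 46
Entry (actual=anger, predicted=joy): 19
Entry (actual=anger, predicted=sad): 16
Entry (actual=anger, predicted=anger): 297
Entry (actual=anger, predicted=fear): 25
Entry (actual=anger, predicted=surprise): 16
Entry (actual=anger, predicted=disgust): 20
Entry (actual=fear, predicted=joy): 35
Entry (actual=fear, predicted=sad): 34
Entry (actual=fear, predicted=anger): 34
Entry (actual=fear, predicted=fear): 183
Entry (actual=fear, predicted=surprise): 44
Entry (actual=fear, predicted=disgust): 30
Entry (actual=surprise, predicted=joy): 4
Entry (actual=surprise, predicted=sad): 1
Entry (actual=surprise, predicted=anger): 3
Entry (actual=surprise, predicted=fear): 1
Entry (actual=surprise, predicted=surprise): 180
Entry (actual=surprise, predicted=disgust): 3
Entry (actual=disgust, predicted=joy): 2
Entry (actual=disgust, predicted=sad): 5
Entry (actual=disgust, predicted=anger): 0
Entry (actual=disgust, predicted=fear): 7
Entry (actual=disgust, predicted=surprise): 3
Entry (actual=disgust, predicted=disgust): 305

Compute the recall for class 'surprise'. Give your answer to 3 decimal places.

0.938

Treat 'surprise' as positive and all other classes as negative.
recall = TP/(TP+FN).
surprise: TP=180, FN=4+1+3+1+3=12 → 180/192 = 0.9375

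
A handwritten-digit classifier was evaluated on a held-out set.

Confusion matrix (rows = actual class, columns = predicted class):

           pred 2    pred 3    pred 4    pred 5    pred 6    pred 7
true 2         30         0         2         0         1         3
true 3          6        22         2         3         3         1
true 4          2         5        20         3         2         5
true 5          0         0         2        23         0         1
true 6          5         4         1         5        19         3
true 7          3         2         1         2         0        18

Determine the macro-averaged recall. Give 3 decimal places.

Per-class recall (TP/(TP+FN)):
  2: TP=30, FN=0+2+0+1+3=6 → 30/36 = 0.8333
  3: TP=22, FN=6+2+3+3+1=15 → 22/37 = 0.5946
  4: TP=20, FN=2+5+3+2+5=17 → 20/37 = 0.5405
  5: TP=23, FN=0+0+2+0+1=3 → 23/26 = 0.8846
  6: TP=19, FN=5+4+1+5+3=18 → 19/37 = 0.5135
  7: TP=18, FN=3+2+1+2+0=8 → 18/26 = 0.6923
Macro-recall = mean = (0.8333 + 0.5946 + 0.5405 + 0.8846 + 0.5135 + 0.6923) / 6 = 0.676

0.676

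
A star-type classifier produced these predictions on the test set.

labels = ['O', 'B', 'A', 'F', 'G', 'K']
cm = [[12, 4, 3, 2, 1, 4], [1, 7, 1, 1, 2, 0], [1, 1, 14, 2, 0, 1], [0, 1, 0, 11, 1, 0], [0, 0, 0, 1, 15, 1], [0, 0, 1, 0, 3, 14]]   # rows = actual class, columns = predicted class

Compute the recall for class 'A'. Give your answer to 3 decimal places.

0.737

Take TP from the diagonal, FP from the rest of the 'A' prediction marginal, FN from the rest of the 'A' actual marginal.
recall = TP/(TP+FN).
A: TP=14, FN=1+1+2+0+1=5 → 14/19 = 0.7368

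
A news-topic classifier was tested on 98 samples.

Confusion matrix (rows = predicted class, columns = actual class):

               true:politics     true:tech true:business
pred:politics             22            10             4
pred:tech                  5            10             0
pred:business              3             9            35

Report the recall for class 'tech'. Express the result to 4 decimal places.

Take TP from the diagonal, FP from the rest of the 'tech' prediction marginal, FN from the rest of the 'tech' actual marginal.
recall = TP/(TP+FN).
tech: TP=10, FN=10+9=19 → 10/29 = 0.34483

0.3448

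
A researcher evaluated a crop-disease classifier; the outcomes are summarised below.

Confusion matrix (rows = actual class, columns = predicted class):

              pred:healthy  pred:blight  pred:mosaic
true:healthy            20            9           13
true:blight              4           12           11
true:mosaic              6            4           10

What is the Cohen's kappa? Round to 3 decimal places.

Observed agreement pₒ = trace/N = 42/89 = 0.4719
Expected agreement pₑ = Σ (rowᵢ·colᵢ)/N² = (42·30 + 27·25 + 20·34)/89² = 0.3301
κ = (pₒ − pₑ)/(1 − pₑ) = (0.4719 − 0.3301)/(1 − 0.3301) = 0.212

0.212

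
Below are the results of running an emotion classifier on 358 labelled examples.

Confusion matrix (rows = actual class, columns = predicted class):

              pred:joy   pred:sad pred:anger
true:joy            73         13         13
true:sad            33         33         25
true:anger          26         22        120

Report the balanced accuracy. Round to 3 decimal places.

0.605

Balanced accuracy = mean of per-class recall.
  joy: recall = 73/99 = 0.7374
  sad: recall = 33/91 = 0.3626
  anger: recall = 120/168 = 0.7143
Mean = (0.7374 + 0.3626 + 0.7143) / 3 = 0.605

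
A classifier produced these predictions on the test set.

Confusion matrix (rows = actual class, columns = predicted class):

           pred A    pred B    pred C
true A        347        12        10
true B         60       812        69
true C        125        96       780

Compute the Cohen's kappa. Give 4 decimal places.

0.7485

Observed agreement pₒ = trace/N = 1939/2311 = 0.83903
Expected agreement pₑ = Σ (rowᵢ·colᵢ)/N² = (369·532 + 941·920 + 1001·859)/2311² = 0.35986
κ = (pₒ − pₑ)/(1 − pₑ) = (0.83903 − 0.35986)/(1 − 0.35986) = 0.7485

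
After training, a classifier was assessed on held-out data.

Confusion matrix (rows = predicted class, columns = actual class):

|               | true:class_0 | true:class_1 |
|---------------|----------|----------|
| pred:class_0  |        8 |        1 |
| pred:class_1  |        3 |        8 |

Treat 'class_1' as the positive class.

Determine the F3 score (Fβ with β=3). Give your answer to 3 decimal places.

Fβ = (1+β²)·TP / ((1+β²)·TP + β²·FN + FP), with β²=9
= 10·8 / (10·8 + 9·1 + 3) = 0.870

0.870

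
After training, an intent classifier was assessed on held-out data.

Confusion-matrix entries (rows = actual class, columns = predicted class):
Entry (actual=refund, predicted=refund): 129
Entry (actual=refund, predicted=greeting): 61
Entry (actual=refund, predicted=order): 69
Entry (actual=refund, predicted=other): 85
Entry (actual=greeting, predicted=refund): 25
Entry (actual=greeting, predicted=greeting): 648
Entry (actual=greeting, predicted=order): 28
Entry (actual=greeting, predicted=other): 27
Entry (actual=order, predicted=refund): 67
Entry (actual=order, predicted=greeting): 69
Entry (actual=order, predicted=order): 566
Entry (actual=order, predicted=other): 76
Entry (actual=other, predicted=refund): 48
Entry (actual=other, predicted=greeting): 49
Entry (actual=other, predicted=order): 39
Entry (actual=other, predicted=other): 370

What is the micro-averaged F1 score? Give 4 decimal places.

0.7271

Micro-averaging pools counts across classes: ΣTP=1713, ΣFP=643, ΣFN=643.
Micro-F1 score = 2·TP/(2·TP+FP+FN) on pooled counts = 0.7271 (equals overall accuracy in single-label multiclass).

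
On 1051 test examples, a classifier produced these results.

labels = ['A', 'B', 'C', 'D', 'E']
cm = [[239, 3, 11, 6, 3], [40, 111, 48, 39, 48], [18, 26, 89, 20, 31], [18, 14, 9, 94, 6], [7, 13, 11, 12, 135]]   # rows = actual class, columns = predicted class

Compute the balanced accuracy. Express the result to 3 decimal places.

Balanced accuracy = mean of per-class recall.
  A: recall = 239/262 = 0.9122
  B: recall = 111/286 = 0.3881
  C: recall = 89/184 = 0.4837
  D: recall = 94/141 = 0.6667
  E: recall = 135/178 = 0.7584
Mean = (0.9122 + 0.3881 + 0.4837 + 0.6667 + 0.7584) / 5 = 0.642

0.642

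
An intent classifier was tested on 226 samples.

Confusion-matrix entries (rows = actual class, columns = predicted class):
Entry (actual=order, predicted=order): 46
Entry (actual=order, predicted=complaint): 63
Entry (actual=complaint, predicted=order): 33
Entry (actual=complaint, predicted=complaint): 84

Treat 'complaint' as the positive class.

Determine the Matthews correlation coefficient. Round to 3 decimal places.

MCC = (TP·TN − FP·FN) / √((TP+FP)(TP+FN)(TN+FP)(TN+FN))
Numerator = 84·46 − 63·33 = 1785
Denominator = √(147·117·109·79) = √148100589 = 12169.6585
MCC = 1785 / 12169.6585 = 0.147

0.147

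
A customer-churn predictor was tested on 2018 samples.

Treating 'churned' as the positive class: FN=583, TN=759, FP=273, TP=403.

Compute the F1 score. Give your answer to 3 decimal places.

0.485

Precision = TP/(TP+FP) = 403/676 = 0.5962
Recall = TP/(TP+FN) = 403/986 = 0.4087
F1 = 2·TP/(2·TP+FP+FN) = 806/1662 = 0.485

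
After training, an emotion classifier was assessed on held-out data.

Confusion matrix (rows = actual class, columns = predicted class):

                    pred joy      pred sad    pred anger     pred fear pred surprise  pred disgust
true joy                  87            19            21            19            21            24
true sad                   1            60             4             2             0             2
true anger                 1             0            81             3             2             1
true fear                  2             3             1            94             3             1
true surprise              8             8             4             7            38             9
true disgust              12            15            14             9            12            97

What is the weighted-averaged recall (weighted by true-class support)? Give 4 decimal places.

0.6672

Per-class recall (TP/(TP+FN)):
  joy: TP=87, FN=19+21+19+21+24=104 → 87/191 = 0.45550
  sad: TP=60, FN=1+4+2+0+2=9 → 60/69 = 0.86957
  anger: TP=81, FN=1+0+3+2+1=7 → 81/88 = 0.92045
  fear: TP=94, FN=2+3+1+3+1=10 → 94/104 = 0.90385
  surprise: TP=38, FN=8+8+4+7+9=36 → 38/74 = 0.51351
  disgust: TP=97, FN=12+15+14+9+12=62 → 97/159 = 0.61006
Weighted-recall = Σ (supportᵢ/N)·recallᵢ with N=685: (191/685)·0.45550 + (69/685)·0.86957 + (88/685)·0.92045 + (104/685)·0.90385 + (74/685)·0.51351 + (159/685)·0.61006 = 0.6672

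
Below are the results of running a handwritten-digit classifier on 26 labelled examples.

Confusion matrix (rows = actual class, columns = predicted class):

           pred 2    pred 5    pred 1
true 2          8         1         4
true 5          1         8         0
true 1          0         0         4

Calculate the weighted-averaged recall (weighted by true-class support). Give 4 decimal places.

Per-class recall (TP/(TP+FN)):
  2: TP=8, FN=1+4=5 → 8/13 = 0.61538
  5: TP=8, FN=1+0=1 → 8/9 = 0.88889
  1: TP=4, FN=0+0=0 → 4/4 = 1.00000
Weighted-recall = Σ (supportᵢ/N)·recallᵢ with N=26: (13/26)·0.61538 + (9/26)·0.88889 + (4/26)·1.00000 = 0.7692

0.7692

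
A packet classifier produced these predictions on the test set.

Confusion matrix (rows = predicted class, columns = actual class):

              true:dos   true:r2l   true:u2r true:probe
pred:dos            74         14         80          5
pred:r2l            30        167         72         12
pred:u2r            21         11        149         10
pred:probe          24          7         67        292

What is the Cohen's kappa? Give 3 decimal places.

0.540

Observed agreement pₒ = trace/N = 682/1035 = 0.6589
Expected agreement pₑ = Σ (rowᵢ·colᵢ)/N² = (149·173 + 199·281 + 368·191 + 319·390)/1035² = 0.2580
κ = (pₒ − pₑ)/(1 − pₑ) = (0.6589 − 0.2580)/(1 − 0.2580) = 0.540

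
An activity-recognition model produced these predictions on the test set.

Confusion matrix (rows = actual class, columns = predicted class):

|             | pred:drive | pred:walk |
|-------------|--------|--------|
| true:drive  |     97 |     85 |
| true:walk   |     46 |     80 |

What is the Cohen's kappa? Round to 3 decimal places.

Observed agreement pₒ = trace/N = 177/308 = 0.5747
Expected agreement pₑ = Σ (rowᵢ·colᵢ)/N² = (182·143 + 126·165)/308² = 0.4935
κ = (pₒ − pₑ)/(1 − pₑ) = (0.5747 − 0.4935)/(1 − 0.4935) = 0.160

0.160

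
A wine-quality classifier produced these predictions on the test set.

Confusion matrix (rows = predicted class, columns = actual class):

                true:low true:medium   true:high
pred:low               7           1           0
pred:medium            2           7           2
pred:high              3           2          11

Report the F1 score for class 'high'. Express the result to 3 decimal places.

One-vs-rest for 'high': TP = diagonal; FP = other classes predicted 'high'; FN = 'high' predicted as other.
F1 score = 2·TP/(2·TP+FP+FN).
high: TP=11, FP=3+2=5, FN=0+2=2 → 22/29 = 0.7586

0.759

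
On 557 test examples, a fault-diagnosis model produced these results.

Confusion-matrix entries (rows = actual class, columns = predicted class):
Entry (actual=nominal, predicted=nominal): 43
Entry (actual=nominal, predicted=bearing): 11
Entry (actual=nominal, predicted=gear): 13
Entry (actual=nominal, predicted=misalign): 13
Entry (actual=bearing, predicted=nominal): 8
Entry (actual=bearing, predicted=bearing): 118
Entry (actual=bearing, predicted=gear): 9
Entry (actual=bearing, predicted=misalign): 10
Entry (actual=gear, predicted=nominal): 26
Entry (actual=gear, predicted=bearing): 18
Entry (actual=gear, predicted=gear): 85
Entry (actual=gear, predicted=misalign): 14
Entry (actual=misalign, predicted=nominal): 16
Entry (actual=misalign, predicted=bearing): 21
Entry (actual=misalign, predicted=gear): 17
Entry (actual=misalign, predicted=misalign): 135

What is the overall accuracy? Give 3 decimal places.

Accuracy = trace / total = (43+118+85+135=381) / 557 = 381/557 = 0.684

0.684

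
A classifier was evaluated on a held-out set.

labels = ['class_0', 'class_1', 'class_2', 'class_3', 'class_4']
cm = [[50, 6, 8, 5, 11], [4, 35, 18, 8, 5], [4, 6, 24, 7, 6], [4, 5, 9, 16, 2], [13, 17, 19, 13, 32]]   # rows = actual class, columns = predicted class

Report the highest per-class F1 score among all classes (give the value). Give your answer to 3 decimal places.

0.645

Per-class F1 score (2·TP/(2·TP+FP+FN)):
  class_0: TP=50, FP=4+4+4+13=25, FN=6+8+5+11=30 → 100/155 = 0.6452
  class_1: TP=35, FP=6+6+5+17=34, FN=4+18+8+5=35 → 70/139 = 0.5036
  class_2: TP=24, FP=8+18+9+19=54, FN=4+6+7+6=23 → 48/125 = 0.3840
  class_3: TP=16, FP=5+8+7+13=33, FN=4+5+9+2=20 → 32/85 = 0.3765
  class_4: TP=32, FP=11+5+6+2=24, FN=13+17+19+13=62 → 64/150 = 0.4267
Highest is class 'class_0' with F1 score = 0.645.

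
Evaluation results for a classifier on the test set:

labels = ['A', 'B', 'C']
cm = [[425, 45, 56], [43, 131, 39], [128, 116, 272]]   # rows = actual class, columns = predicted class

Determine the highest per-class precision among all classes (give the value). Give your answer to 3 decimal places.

0.741

Per-class precision (TP/(TP+FP)):
  A: TP=425, FP=43+128=171 → 425/596 = 0.7131
  B: TP=131, FP=45+116=161 → 131/292 = 0.4486
  C: TP=272, FP=56+39=95 → 272/367 = 0.7411
Highest is class 'C' with precision = 0.741.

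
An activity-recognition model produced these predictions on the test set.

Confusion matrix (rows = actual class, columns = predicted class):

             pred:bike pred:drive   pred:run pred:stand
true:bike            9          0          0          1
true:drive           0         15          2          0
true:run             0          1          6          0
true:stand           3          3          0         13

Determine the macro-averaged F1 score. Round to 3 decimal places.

0.810

Per-class F1 score (2·TP/(2·TP+FP+FN)):
  bike: TP=9, FP=0+0+3=3, FN=0+0+1=1 → 18/22 = 0.8182
  drive: TP=15, FP=0+1+3=4, FN=0+2+0=2 → 30/36 = 0.8333
  run: TP=6, FP=0+2+0=2, FN=0+1+0=1 → 12/15 = 0.8000
  stand: TP=13, FP=1+0+0=1, FN=3+3+0=6 → 26/33 = 0.7879
Macro-F1 score = mean = (0.8182 + 0.8333 + 0.8000 + 0.7879) / 4 = 0.810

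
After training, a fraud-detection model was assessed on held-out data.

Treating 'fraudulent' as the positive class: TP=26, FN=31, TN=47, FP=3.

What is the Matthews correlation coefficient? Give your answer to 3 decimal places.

MCC = (TP·TN − FP·FN) / √((TP+FP)(TP+FN)(TN+FP)(TN+FN))
Numerator = 26·47 − 3·31 = 1129
Denominator = √(29·57·50·78) = √6446700 = 2539.0352
MCC = 1129 / 2539.0352 = 0.445

0.445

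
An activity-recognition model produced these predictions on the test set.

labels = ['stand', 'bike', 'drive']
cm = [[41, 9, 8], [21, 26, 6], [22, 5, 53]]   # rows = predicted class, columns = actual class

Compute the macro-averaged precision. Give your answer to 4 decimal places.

0.6200

Per-class precision (TP/(TP+FP)):
  stand: TP=41, FP=9+8=17 → 41/58 = 0.70690
  bike: TP=26, FP=21+6=27 → 26/53 = 0.49057
  drive: TP=53, FP=22+5=27 → 53/80 = 0.66250
Macro-precision = mean = (0.70690 + 0.49057 + 0.66250) / 3 = 0.6200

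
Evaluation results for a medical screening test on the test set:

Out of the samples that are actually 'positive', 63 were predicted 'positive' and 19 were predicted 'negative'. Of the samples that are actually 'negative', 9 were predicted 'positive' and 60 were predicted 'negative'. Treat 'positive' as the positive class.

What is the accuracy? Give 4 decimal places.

0.8146

Accuracy = (TP+TN)/N = (63+60)/151 = 0.8146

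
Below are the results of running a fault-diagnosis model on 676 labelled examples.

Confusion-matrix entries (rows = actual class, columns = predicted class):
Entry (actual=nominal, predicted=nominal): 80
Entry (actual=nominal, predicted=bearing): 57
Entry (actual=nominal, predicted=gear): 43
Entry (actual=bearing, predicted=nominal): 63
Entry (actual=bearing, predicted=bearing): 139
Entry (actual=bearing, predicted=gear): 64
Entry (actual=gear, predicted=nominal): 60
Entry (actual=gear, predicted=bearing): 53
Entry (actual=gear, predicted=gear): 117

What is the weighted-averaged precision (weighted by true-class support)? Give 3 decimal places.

0.502

Per-class precision (TP/(TP+FP)):
  nominal: TP=80, FP=63+60=123 → 80/203 = 0.3941
  bearing: TP=139, FP=57+53=110 → 139/249 = 0.5582
  gear: TP=117, FP=43+64=107 → 117/224 = 0.5223
Weighted-precision = Σ (supportᵢ/N)·precisionᵢ with N=676: (180/676)·0.3941 + (266/676)·0.5582 + (230/676)·0.5223 = 0.502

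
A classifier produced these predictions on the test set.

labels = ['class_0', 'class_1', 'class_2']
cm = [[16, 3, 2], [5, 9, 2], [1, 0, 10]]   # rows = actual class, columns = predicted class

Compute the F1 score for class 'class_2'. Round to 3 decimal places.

Treat 'class_2' as positive and all other classes as negative.
F1 score = 2·TP/(2·TP+FP+FN).
class_2: TP=10, FP=2+2=4, FN=1+0=1 → 20/25 = 0.8000

0.800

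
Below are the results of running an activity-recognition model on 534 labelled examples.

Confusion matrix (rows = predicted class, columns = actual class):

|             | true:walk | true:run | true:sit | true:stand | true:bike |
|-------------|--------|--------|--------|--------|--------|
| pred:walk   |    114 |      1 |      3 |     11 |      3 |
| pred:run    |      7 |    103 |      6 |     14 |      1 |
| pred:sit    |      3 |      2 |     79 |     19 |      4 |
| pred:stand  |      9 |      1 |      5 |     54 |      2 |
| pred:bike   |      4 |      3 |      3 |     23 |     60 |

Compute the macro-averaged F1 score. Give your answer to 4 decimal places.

0.7559

Per-class F1 score (2·TP/(2·TP+FP+FN)):
  walk: TP=114, FP=1+3+11+3=18, FN=7+3+9+4=23 → 228/269 = 0.84758
  run: TP=103, FP=7+6+14+1=28, FN=1+2+1+3=7 → 206/241 = 0.85477
  sit: TP=79, FP=3+2+19+4=28, FN=3+6+5+3=17 → 158/203 = 0.77833
  stand: TP=54, FP=9+1+5+2=17, FN=11+14+19+23=67 → 108/192 = 0.56250
  bike: TP=60, FP=4+3+3+23=33, FN=3+1+4+2=10 → 120/163 = 0.73620
Macro-F1 score = mean = (0.84758 + 0.85477 + 0.77833 + 0.56250 + 0.73620) / 5 = 0.7559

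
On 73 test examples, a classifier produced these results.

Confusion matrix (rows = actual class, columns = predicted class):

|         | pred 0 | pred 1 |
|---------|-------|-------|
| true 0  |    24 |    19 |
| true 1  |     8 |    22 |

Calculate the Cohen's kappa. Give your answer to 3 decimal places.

Observed agreement pₒ = trace/N = 46/73 = 0.6301
Expected agreement pₑ = Σ (rowᵢ·colᵢ)/N² = (43·32 + 30·41)/73² = 0.4890
κ = (pₒ − pₑ)/(1 − pₑ) = (0.6301 − 0.4890)/(1 − 0.4890) = 0.276

0.276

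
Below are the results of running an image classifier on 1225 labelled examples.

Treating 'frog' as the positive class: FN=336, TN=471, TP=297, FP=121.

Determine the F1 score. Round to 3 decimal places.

0.565

Precision = TP/(TP+FP) = 297/418 = 0.7105
Recall = TP/(TP+FN) = 297/633 = 0.4692
F1 = 2·TP/(2·TP+FP+FN) = 594/1051 = 0.565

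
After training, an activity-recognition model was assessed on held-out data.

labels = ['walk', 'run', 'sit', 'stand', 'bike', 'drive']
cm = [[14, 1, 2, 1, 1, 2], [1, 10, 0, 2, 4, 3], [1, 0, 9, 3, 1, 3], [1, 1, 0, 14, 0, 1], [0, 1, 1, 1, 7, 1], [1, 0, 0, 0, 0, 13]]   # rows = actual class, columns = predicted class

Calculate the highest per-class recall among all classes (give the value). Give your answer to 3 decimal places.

0.929

Per-class recall (TP/(TP+FN)):
  walk: TP=14, FN=1+2+1+1+2=7 → 14/21 = 0.6667
  run: TP=10, FN=1+0+2+4+3=10 → 10/20 = 0.5000
  sit: TP=9, FN=1+0+3+1+3=8 → 9/17 = 0.5294
  stand: TP=14, FN=1+1+0+0+1=3 → 14/17 = 0.8235
  bike: TP=7, FN=0+1+1+1+1=4 → 7/11 = 0.6364
  drive: TP=13, FN=1+0+0+0+0=1 → 13/14 = 0.9286
Highest is class 'drive' with recall = 0.929.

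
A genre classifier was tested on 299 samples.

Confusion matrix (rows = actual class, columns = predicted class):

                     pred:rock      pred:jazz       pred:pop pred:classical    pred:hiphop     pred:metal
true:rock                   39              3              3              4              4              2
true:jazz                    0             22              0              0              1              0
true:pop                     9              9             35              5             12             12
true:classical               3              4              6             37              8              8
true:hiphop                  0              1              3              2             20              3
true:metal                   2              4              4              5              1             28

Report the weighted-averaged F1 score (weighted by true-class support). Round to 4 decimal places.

0.6024

Per-class F1 score (2·TP/(2·TP+FP+FN)):
  rock: TP=39, FP=0+9+3+0+2=14, FN=3+3+4+4+2=16 → 78/108 = 0.72222
  jazz: TP=22, FP=3+9+4+1+4=21, FN=0+0+0+1+0=1 → 44/66 = 0.66667
  pop: TP=35, FP=3+0+6+3+4=16, FN=9+9+5+12+12=47 → 70/133 = 0.52632
  classical: TP=37, FP=4+0+5+2+5=16, FN=3+4+6+8+8=29 → 74/119 = 0.62185
  hiphop: TP=20, FP=4+1+12+8+1=26, FN=0+1+3+2+3=9 → 40/75 = 0.53333
  metal: TP=28, FP=2+0+12+8+3=25, FN=2+4+4+5+1=16 → 56/97 = 0.57732
Weighted-F1 score = Σ (supportᵢ/N)·F1 scoreᵢ with N=299: (55/299)·0.72222 + (23/299)·0.66667 + (82/299)·0.52632 + (66/299)·0.62185 + (29/299)·0.53333 + (44/299)·0.57732 = 0.6024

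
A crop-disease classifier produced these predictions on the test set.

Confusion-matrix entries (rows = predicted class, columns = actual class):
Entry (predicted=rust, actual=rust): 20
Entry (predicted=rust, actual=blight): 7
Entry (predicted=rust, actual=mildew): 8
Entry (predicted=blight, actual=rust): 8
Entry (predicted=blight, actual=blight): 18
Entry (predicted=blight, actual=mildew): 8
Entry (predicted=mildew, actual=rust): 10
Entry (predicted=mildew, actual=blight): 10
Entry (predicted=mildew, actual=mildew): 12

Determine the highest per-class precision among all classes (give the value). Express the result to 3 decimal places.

Per-class precision (TP/(TP+FP)):
  rust: TP=20, FP=7+8=15 → 20/35 = 0.5714
  blight: TP=18, FP=8+8=16 → 18/34 = 0.5294
  mildew: TP=12, FP=10+10=20 → 12/32 = 0.3750
Highest is class 'rust' with precision = 0.571.

0.571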